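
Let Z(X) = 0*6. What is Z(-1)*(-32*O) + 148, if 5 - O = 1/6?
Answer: 148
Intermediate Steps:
O = 29/6 (O = 5 - 1/6 = 5 - 1*⅙ = 5 - ⅙ = 29/6 ≈ 4.8333)
Z(X) = 0
Z(-1)*(-32*O) + 148 = 0*(-32*29/6) + 148 = 0*(-464/3) + 148 = 0 + 148 = 148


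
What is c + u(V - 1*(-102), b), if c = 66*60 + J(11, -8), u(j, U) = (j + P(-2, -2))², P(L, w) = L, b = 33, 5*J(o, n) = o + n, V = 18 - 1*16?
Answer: 71823/5 ≈ 14365.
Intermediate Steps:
V = 2 (V = 18 - 16 = 2)
J(o, n) = n/5 + o/5 (J(o, n) = (o + n)/5 = (n + o)/5 = n/5 + o/5)
u(j, U) = (-2 + j)² (u(j, U) = (j - 2)² = (-2 + j)²)
c = 19803/5 (c = 66*60 + ((⅕)*(-8) + (⅕)*11) = 3960 + (-8/5 + 11/5) = 3960 + ⅗ = 19803/5 ≈ 3960.6)
c + u(V - 1*(-102), b) = 19803/5 + (-2 + (2 - 1*(-102)))² = 19803/5 + (-2 + (2 + 102))² = 19803/5 + (-2 + 104)² = 19803/5 + 102² = 19803/5 + 10404 = 71823/5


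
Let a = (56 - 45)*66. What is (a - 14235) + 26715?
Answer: 13206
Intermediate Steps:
a = 726 (a = 11*66 = 726)
(a - 14235) + 26715 = (726 - 14235) + 26715 = -13509 + 26715 = 13206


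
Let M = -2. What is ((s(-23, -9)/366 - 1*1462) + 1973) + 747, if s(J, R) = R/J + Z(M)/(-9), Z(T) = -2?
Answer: 95308723/75762 ≈ 1258.0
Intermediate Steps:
s(J, R) = 2/9 + R/J (s(J, R) = R/J - 2/(-9) = R/J - 2*(-⅑) = R/J + 2/9 = 2/9 + R/J)
((s(-23, -9)/366 - 1*1462) + 1973) + 747 = (((2/9 - 9/(-23))/366 - 1*1462) + 1973) + 747 = (((2/9 - 9*(-1/23))*(1/366) - 1462) + 1973) + 747 = (((2/9 + 9/23)*(1/366) - 1462) + 1973) + 747 = (((127/207)*(1/366) - 1462) + 1973) + 747 = ((127/75762 - 1462) + 1973) + 747 = (-110763917/75762 + 1973) + 747 = 38714509/75762 + 747 = 95308723/75762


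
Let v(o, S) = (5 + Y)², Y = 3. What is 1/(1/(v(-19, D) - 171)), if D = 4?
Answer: -107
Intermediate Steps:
v(o, S) = 64 (v(o, S) = (5 + 3)² = 8² = 64)
1/(1/(v(-19, D) - 171)) = 1/(1/(64 - 171)) = 1/(1/(-107)) = 1/(-1/107) = -107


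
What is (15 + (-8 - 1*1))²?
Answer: 36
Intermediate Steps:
(15 + (-8 - 1*1))² = (15 + (-8 - 1))² = (15 - 9)² = 6² = 36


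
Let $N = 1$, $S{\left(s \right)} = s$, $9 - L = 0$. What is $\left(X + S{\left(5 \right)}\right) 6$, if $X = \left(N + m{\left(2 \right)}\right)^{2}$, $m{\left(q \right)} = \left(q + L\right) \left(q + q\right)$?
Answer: $12180$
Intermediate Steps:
$L = 9$ ($L = 9 - 0 = 9 + 0 = 9$)
$m{\left(q \right)} = 2 q \left(9 + q\right)$ ($m{\left(q \right)} = \left(q + 9\right) \left(q + q\right) = \left(9 + q\right) 2 q = 2 q \left(9 + q\right)$)
$X = 2025$ ($X = \left(1 + 2 \cdot 2 \left(9 + 2\right)\right)^{2} = \left(1 + 2 \cdot 2 \cdot 11\right)^{2} = \left(1 + 44\right)^{2} = 45^{2} = 2025$)
$\left(X + S{\left(5 \right)}\right) 6 = \left(2025 + 5\right) 6 = 2030 \cdot 6 = 12180$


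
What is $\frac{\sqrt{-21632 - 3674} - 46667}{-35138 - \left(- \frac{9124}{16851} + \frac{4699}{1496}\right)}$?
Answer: $\frac{1176432883032}{885862748593} - \frac{25209096 i \sqrt{25306}}{885862748593} \approx 1.328 - 0.0045269 i$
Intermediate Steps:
$\frac{\sqrt{-21632 - 3674} - 46667}{-35138 - \left(- \frac{9124}{16851} + \frac{4699}{1496}\right)} = \frac{\sqrt{-25306} - 46667}{-35138 - \frac{65533345}{25209096}} = \frac{i \sqrt{25306} - 46667}{-35138 + \left(- \frac{4699}{1496} + \frac{9124}{16851}\right)} = \frac{-46667 + i \sqrt{25306}}{-35138 - \frac{65533345}{25209096}} = \frac{-46667 + i \sqrt{25306}}{- \frac{885862748593}{25209096}} = \left(-46667 + i \sqrt{25306}\right) \left(- \frac{25209096}{885862748593}\right) = \frac{1176432883032}{885862748593} - \frac{25209096 i \sqrt{25306}}{885862748593}$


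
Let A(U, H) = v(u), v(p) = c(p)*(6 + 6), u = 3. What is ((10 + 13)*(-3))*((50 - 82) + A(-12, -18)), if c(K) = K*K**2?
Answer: -20148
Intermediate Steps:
c(K) = K**3
v(p) = 12*p**3 (v(p) = p**3*(6 + 6) = p**3*12 = 12*p**3)
A(U, H) = 324 (A(U, H) = 12*3**3 = 12*27 = 324)
((10 + 13)*(-3))*((50 - 82) + A(-12, -18)) = ((10 + 13)*(-3))*((50 - 82) + 324) = (23*(-3))*(-32 + 324) = -69*292 = -20148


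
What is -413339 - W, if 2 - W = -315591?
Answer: -728932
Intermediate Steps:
W = 315593 (W = 2 - 1*(-315591) = 2 + 315591 = 315593)
-413339 - W = -413339 - 1*315593 = -413339 - 315593 = -728932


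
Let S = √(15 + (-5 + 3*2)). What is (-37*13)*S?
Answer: -1924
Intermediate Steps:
S = 4 (S = √(15 + (-5 + 6)) = √(15 + 1) = √16 = 4)
(-37*13)*S = -37*13*4 = -481*4 = -1924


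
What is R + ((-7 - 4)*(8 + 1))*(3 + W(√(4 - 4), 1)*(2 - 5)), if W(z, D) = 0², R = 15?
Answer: -282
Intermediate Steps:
W(z, D) = 0
R + ((-7 - 4)*(8 + 1))*(3 + W(√(4 - 4), 1)*(2 - 5)) = 15 + ((-7 - 4)*(8 + 1))*(3 + 0*(2 - 5)) = 15 + (-11*9)*(3 + 0*(-3)) = 15 - 99*(3 + 0) = 15 - 99*3 = 15 - 297 = -282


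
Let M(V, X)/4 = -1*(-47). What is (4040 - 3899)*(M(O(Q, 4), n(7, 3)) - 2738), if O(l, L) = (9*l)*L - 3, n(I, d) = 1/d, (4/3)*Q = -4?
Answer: -359550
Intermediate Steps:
Q = -3 (Q = (¾)*(-4) = -3)
O(l, L) = -3 + 9*L*l (O(l, L) = 9*L*l - 3 = -3 + 9*L*l)
M(V, X) = 188 (M(V, X) = 4*(-1*(-47)) = 4*47 = 188)
(4040 - 3899)*(M(O(Q, 4), n(7, 3)) - 2738) = (4040 - 3899)*(188 - 2738) = 141*(-2550) = -359550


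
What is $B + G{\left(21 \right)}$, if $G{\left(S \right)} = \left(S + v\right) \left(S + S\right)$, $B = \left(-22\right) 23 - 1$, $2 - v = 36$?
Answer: $-1053$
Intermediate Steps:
$v = -34$ ($v = 2 - 36 = -34$)
$B = -507$ ($B = -506 - 1 = -507$)
$G{\left(S \right)} = 2 S \left(-34 + S\right)$ ($G{\left(S \right)} = \left(S - 34\right) \left(S + S\right) = \left(-34 + S\right) 2 S = 2 S \left(-34 + S\right)$)
$B + G{\left(21 \right)} = -507 + 2 \cdot 21 \left(-34 + 21\right) = -507 + 2 \cdot 21 \left(-13\right) = -507 - 546 = -1053$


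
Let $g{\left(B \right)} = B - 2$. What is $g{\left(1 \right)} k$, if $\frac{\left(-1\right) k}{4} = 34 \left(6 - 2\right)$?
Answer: $544$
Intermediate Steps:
$g{\left(B \right)} = -2 + B$ ($g{\left(B \right)} = B - 2 = -2 + B$)
$k = -544$ ($k = - 4 \cdot 34 \left(6 - 2\right) = - 4 \cdot 34 \cdot 4 = \left(-4\right) 136 = -544$)
$g{\left(1 \right)} k = \left(-2 + 1\right) \left(-544\right) = \left(-1\right) \left(-544\right) = 544$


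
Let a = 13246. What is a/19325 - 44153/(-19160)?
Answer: 221410017/74053400 ≈ 2.9899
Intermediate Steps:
a/19325 - 44153/(-19160) = 13246/19325 - 44153/(-19160) = 13246*(1/19325) - 44153*(-1/19160) = 13246/19325 + 44153/19160 = 221410017/74053400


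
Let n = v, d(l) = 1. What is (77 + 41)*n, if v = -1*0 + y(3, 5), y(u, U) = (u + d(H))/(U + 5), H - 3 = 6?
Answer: 236/5 ≈ 47.200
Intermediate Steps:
H = 9 (H = 3 + 6 = 9)
y(u, U) = (1 + u)/(5 + U) (y(u, U) = (u + 1)/(U + 5) = (1 + u)/(5 + U))
v = ⅖ (v = -1*0 + (1 + 3)/(5 + 5) = 0 + 4/10 = 0 + (⅒)*4 = 0 + ⅖ = ⅖ ≈ 0.40000)
n = ⅖ ≈ 0.40000
(77 + 41)*n = (77 + 41)*(⅖) = 118*(⅖) = 236/5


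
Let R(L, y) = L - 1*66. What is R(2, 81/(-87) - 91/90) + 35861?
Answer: 35797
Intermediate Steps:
R(L, y) = -66 + L (R(L, y) = L - 66 = -66 + L)
R(2, 81/(-87) - 91/90) + 35861 = (-66 + 2) + 35861 = -64 + 35861 = 35797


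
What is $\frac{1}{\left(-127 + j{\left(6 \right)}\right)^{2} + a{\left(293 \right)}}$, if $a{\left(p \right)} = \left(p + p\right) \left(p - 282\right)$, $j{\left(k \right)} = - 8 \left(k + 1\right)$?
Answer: $\frac{1}{39935} \approx 2.5041 \cdot 10^{-5}$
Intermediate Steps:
$j{\left(k \right)} = -8 - 8 k$ ($j{\left(k \right)} = - 8 \left(1 + k\right) = -8 - 8 k$)
$a{\left(p \right)} = 2 p \left(-282 + p\right)$
$\frac{1}{\left(-127 + j{\left(6 \right)}\right)^{2} + a{\left(293 \right)}} = \frac{1}{\left(-127 - 56\right)^{2} + 2 \cdot 293 \left(-282 + 293\right)} = \frac{1}{\left(-127 - 56\right)^{2} + 2 \cdot 293 \cdot 11} = \frac{1}{\left(-127 - 56\right)^{2} + 6446} = \frac{1}{\left(-183\right)^{2} + 6446} = \frac{1}{33489 + 6446} = \frac{1}{39935}$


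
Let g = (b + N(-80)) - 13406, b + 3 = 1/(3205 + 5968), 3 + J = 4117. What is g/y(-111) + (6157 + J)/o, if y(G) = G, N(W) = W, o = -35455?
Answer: 4376552138167/36100387365 ≈ 121.23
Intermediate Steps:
J = 4114 (J = -3 + 4117 = 4114)
b = -27518/9173 (b = -3 + 1/(3205 + 5968) = -3 + 1/9173 = -27518/9173 ≈ -2.9999)
g = -123734596/9173 (g = (-27518/9173 - 80) - 13406 = -761358/9173 - 13406 = -123734596/9173 ≈ -13489.)
g/y(-111) + (6157 + J)/o = -123734596/9173/(-111) + (6157 + 4114)/(-35455) = -123734596/9173*(-1/111) + 10271*(-1/35455) = 123734596/1018203 - 10271/35455 = 4376552138167/36100387365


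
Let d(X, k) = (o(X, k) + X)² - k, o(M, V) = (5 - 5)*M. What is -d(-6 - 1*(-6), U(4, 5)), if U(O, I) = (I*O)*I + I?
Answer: 105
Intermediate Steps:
o(M, V) = 0 (o(M, V) = 0*M = 0)
U(O, I) = I + O*I² (U(O, I) = O*I² + I = I + O*I²)
d(X, k) = X² - k (d(X, k) = (0 + X)² - k = X² - k)
-d(-6 - 1*(-6), U(4, 5)) = -((-6 - 1*(-6))² - 5*(1 + 5*4)) = -((-6 + 6)² - 5*(1 + 20)) = -(0² - 5*21) = -(0 - 1*105) = -(0 - 105) = -1*(-105) = 105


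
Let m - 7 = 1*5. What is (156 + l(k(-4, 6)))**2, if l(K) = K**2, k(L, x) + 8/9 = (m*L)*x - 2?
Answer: 47149646233600/6561 ≈ 7.1864e+9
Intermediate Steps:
m = 12 (m = 7 + 1*5 = 7 + 5 = 12)
k(L, x) = -26/9 + 12*L*x (k(L, x) = -8/9 + ((12*L)*x - 2) = -8/9 + (12*L*x - 2) = -8/9 + (-2 + 12*L*x) = -26/9 + 12*L*x)
(156 + l(k(-4, 6)))**2 = (156 + (-26/9 + 12*(-4)*6)**2)**2 = (156 + (-26/9 - 288)**2)**2 = (156 + (-2618/9)**2)**2 = (156 + 6853924/81)**2 = (6866560/81)**2 = 47149646233600/6561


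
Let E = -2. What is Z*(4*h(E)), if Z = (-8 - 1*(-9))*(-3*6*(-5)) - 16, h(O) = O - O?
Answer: 0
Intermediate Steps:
h(O) = 0
Z = 74 (Z = (-8 + 9)*(-18*(-5)) - 16 = 1*90 - 16 = 90 - 16 = 74)
Z*(4*h(E)) = 74*(4*0) = 74*0 = 0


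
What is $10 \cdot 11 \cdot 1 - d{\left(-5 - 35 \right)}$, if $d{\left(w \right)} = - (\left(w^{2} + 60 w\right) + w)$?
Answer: $-730$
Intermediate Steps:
$d{\left(w \right)} = - w^{2} - 61 w$ ($d{\left(w \right)} = - (w^{2} + 61 w) = - w^{2} - 61 w$)
$10 \cdot 11 \cdot 1 - d{\left(-5 - 35 \right)} = 10 \cdot 11 \cdot 1 - - \left(-5 - 35\right) \left(61 - 40\right) = 110 \cdot 1 - - \left(-5 - 35\right) \left(61 - 40\right) = 110 - \left(-1\right) \left(-40\right) \left(61 - 40\right) = 110 - \left(-1\right) \left(-40\right) 21 = 110 - 840 = -730$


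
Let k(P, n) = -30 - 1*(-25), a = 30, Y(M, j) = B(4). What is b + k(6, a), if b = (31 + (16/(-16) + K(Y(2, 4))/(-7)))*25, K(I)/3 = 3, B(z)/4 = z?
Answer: 4990/7 ≈ 712.86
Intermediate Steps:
B(z) = 4*z
Y(M, j) = 16 (Y(M, j) = 4*4 = 16)
k(P, n) = -5 (k(P, n) = -30 + 25 = -5)
K(I) = 9 (K(I) = 3*3 = 9)
b = 5025/7 (b = (31 + (16/(-16) + 9/(-7)))*25 = (31 + (16*(-1/16) + 9*(-⅐)))*25 = (31 + (-1 - 9/7))*25 = (31 - 16/7)*25 = (201/7)*25 = 5025/7 ≈ 717.86)
b + k(6, a) = 5025/7 - 5 = 4990/7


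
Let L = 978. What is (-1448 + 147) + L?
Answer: -323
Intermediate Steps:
(-1448 + 147) + L = (-1448 + 147) + 978 = -1301 + 978 = -323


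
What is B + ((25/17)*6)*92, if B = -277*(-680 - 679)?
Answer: 6413331/17 ≈ 3.7726e+5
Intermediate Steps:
B = 376443 (B = -277*(-1359) = 376443)
B + ((25/17)*6)*92 = 376443 + ((25/17)*6)*92 = 376443 + (150/17)*92 = 376443 + 13800/17 = 6413331/17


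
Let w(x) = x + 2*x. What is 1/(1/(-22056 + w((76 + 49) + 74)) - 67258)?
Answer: -21459/1443289423 ≈ -1.4868e-5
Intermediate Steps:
w(x) = 3*x
1/(1/(-22056 + w((76 + 49) + 74)) - 67258) = 1/(1/(-22056 + 3*((76 + 49) + 74)) - 67258) = 1/(1/(-22056 + 3*(125 + 74)) - 67258) = 1/(1/(-22056 + 3*199) - 67258) = 1/(1/(-22056 + 597) - 67258) = 1/(1/(-21459) - 67258) = 1/(-1/21459 - 67258) = 1/(-1443289423/21459) = -21459/1443289423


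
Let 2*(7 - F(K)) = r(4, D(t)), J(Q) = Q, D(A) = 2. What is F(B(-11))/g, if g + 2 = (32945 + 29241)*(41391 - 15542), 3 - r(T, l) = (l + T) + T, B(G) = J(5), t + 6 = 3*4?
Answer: 7/1071630608 ≈ 6.5321e-9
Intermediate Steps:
t = 6 (t = -6 + 3*4 = -6 + 12 = 6)
B(G) = 5
r(T, l) = 3 - l - 2*T (r(T, l) = 3 - ((l + T) + T) = 3 - ((T + l) + T) = 3 - (l + 2*T) = 3 + (-l - 2*T) = 3 - l - 2*T)
F(K) = 21/2 (F(K) = 7 - (3 - 1*2 - 2*4)/2 = 7 - (3 - 2 - 8)/2 = 7 - ½*(-7) = 7 + 7/2 = 21/2)
g = 1607445912 (g = -2 + (32945 + 29241)*(41391 - 15542) = -2 + 62186*25849 = -2 + 1607445914 = 1607445912)
F(B(-11))/g = (21/2)/1607445912 = (21/2)*(1/1607445912) = 7/1071630608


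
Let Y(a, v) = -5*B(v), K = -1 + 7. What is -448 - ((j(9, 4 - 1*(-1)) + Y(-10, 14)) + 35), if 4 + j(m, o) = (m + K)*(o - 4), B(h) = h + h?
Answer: -354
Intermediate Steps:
B(h) = 2*h
K = 6
Y(a, v) = -10*v
j(m, o) = -4 + (-4 + o)*(6 + m) (j(m, o) = -4 + (m + 6)*(o - 4) = -4 + (6 + m)*(-4 + o) = -4 + (-4 + o)*(6 + m))
-448 - ((j(9, 4 - 1*(-1)) + Y(-10, 14)) + 35) = -448 - (((-28 - 4*9 + 6*(4 - 1*(-1)) + 9*(4 - 1*(-1))) - 10*14) + 35) = -448 - (((-28 - 36 + 6*(4 + 1) + 9*(4 + 1)) - 140) + 35) = -448 - (((-28 - 36 + 6*5 + 9*5) - 140) + 35) = -448 - (((-28 - 36 + 30 + 45) - 140) + 35) = -448 - ((11 - 140) + 35) = -448 - (-129 + 35) = -448 - 1*(-94) = -448 + 94 = -354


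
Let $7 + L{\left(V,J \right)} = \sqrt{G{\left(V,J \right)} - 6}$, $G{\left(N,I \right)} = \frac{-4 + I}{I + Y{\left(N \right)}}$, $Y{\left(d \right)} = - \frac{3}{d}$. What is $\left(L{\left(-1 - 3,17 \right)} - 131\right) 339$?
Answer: $-46782 + \frac{339 i \sqrt{26554}}{71} \approx -46782.0 + 778.05 i$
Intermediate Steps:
$G{\left(N,I \right)} = \frac{-4 + I}{I - \frac{3}{N}}$
$L{\left(V,J \right)} = -7 + \sqrt{-6 + \frac{V \left(-4 + J\right)}{-3 + J V}}$ ($L{\left(V,J \right)} = -7 + \sqrt{\frac{V \left(-4 + J\right)}{-3 + J V} - 6} = -7 + \sqrt{-6 + \frac{V \left(-4 + J\right)}{-3 + J V}}$)
$\left(L{\left(-1 - 3,17 \right)} - 131\right) 339 = \left(\left(-7 + \sqrt{\frac{18 - 4 \left(-1 - 3\right) - 85 \left(-1 - 3\right)}{-3 + 17 \left(-1 - 3\right)}}\right) - 131\right) 339 = \left(\left(-7 + \sqrt{\frac{18 - -16 - 85 \left(-4\right)}{-3 + 17 \left(-4\right)}}\right) - 131\right) 339 = \left(\left(-7 + \sqrt{\frac{18 + 16 + 340}{-3 - 68}}\right) - 131\right) 339 = \left(\left(-7 + \sqrt{\frac{1}{-71} \cdot 374}\right) - 131\right) 339 = \left(\left(-7 + \sqrt{\left(- \frac{1}{71}\right) 374}\right) - 131\right) 339 = \left(\left(-7 + \sqrt{- \frac{374}{71}}\right) - 131\right) 339 = \left(\left(-7 + \frac{i \sqrt{26554}}{71}\right) - 131\right) 339 = \left(-138 + \frac{i \sqrt{26554}}{71}\right) 339 = -46782 + \frac{339 i \sqrt{26554}}{71}$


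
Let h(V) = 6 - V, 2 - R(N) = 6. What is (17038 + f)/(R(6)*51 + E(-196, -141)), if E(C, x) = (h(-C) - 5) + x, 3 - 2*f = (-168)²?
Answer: -1171/216 ≈ -5.4213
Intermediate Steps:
f = -28221/2 (f = 3/2 - ½*(-168)² = 3/2 - ½*28224 = 3/2 - 14112 = -28221/2 ≈ -14111.)
R(N) = -4 (R(N) = 2 - 1*6 = 2 - 6 = -4)
E(C, x) = 1 + C + x (E(C, x) = ((6 - (-1)*C) - 5) + x = ((6 + C) - 5) + x = (1 + C) + x = 1 + C + x)
(17038 + f)/(R(6)*51 + E(-196, -141)) = (17038 - 28221/2)/(-4*51 + (1 - 196 - 141)) = 5855/(2*(-204 - 336)) = (5855/2)/(-540) = (5855/2)*(-1/540) = -1171/216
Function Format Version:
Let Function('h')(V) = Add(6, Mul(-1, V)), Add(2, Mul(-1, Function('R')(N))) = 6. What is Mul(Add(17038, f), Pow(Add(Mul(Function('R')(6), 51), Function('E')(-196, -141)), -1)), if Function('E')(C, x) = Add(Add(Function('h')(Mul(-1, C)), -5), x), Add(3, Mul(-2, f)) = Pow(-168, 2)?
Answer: Rational(-1171, 216) ≈ -5.4213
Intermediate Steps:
f = Rational(-28221, 2) (f = Add(Rational(3, 2), Mul(Rational(-1, 2), Pow(-168, 2))) = Add(Rational(3, 2), Mul(Rational(-1, 2), 28224)) = Add(Rational(3, 2), -14112) = Rational(-28221, 2) ≈ -14111.)
Function('R')(N) = -4 (Function('R')(N) = Add(2, Mul(-1, 6)) = Add(2, -6) = -4)
Function('E')(C, x) = Add(1, C, x) (Function('E')(C, x) = Add(Add(Add(6, Mul(-1, Mul(-1, C))), -5), x) = Add(Add(Add(6, C), -5), x) = Add(Add(1, C), x) = Add(1, C, x))
Mul(Add(17038, f), Pow(Add(Mul(Function('R')(6), 51), Function('E')(-196, -141)), -1)) = Mul(Add(17038, Rational(-28221, 2)), Pow(Add(Mul(-4, 51), Add(1, -196, -141)), -1)) = Mul(Rational(5855, 2), Pow(Add(-204, -336), -1)) = Mul(Rational(5855, 2), Pow(-540, -1)) = Mul(Rational(5855, 2), Rational(-1, 540)) = Rational(-1171, 216)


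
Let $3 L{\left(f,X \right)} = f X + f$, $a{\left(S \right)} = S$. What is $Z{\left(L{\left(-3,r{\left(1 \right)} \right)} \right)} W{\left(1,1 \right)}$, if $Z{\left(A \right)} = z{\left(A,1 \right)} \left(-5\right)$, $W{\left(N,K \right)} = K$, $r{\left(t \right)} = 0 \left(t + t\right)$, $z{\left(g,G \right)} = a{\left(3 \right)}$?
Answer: $-15$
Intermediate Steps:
$z{\left(g,G \right)} = 3$
$r{\left(t \right)} = 0$ ($r{\left(t \right)} = 0 \cdot 2 t = 0$)
$L{\left(f,X \right)} = \frac{f}{3} + \frac{X f}{3}$ ($L{\left(f,X \right)} = \frac{f X + f}{3} = \frac{X f + f}{3} = \frac{f + X f}{3} = \frac{f}{3} + \frac{X f}{3}$)
$Z{\left(A \right)} = -15$ ($Z{\left(A \right)} = 3 \left(-5\right) = -15$)
$Z{\left(L{\left(-3,r{\left(1 \right)} \right)} \right)} W{\left(1,1 \right)} = \left(-15\right) 1 = -15$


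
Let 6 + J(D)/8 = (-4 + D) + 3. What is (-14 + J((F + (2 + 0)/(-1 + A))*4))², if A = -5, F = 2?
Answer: 2500/9 ≈ 277.78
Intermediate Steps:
J(D) = -56 + 8*D (J(D) = -48 + 8*((-4 + D) + 3) = -48 + 8*(-1 + D) = -48 + (-8 + 8*D) = -56 + 8*D)
(-14 + J((F + (2 + 0)/(-1 + A))*4))² = (-14 + (-56 + 8*((2 + (2 + 0)/(-1 - 5))*4)))² = (-14 + (-56 + 8*((2 + 2/(-6))*4)))² = (-14 + (-56 + 8*((2 + 2*(-⅙))*4)))² = (-14 + (-56 + 8*((2 - ⅓)*4)))² = (-14 + (-56 + 8*((5/3)*4)))² = (-14 + (-56 + 8*(20/3)))² = (-14 + (-56 + 160/3))² = (-14 - 8/3)² = (-50/3)² = 2500/9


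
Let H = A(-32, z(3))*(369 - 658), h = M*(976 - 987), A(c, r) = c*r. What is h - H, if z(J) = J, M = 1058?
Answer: -39382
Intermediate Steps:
h = -11638 (h = 1058*(976 - 987) = 1058*(-11) = -11638)
H = 27744 (H = (-32*3)*(369 - 658) = -96*(-289) = 27744)
h - H = -11638 - 1*27744 = -11638 - 27744 = -39382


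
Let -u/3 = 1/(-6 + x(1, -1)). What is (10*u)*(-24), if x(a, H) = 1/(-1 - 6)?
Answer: -5040/43 ≈ -117.21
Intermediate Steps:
x(a, H) = -1/7 (x(a, H) = 1/(-7) = -1/7)
u = 21/43 (u = -3/(-6 - 1/7) = -3/(-43/7) = -3*(-7/43) = 21/43 ≈ 0.48837)
(10*u)*(-24) = (10*(21/43))*(-24) = (210/43)*(-24) = -5040/43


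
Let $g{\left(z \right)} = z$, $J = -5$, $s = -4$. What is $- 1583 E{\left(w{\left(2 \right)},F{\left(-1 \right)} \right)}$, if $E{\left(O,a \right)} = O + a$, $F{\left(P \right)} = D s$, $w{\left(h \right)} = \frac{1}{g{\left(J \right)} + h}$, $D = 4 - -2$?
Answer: $\frac{115559}{3} \approx 38520.0$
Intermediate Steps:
$D = 6$ ($D = 4 + 2 = 6$)
$w{\left(h \right)} = \frac{1}{-5 + h}$
$F{\left(P \right)} = -24$ ($F{\left(P \right)} = 6 \left(-4\right) = -24$)
$- 1583 E{\left(w{\left(2 \right)},F{\left(-1 \right)} \right)} = - 1583 \left(\frac{1}{-5 + 2} - 24\right) = - 1583 \left(\frac{1}{-3} - 24\right) = - 1583 \left(- \frac{1}{3} - 24\right) = \left(-1583\right) \left(- \frac{73}{3}\right) = \frac{115559}{3}$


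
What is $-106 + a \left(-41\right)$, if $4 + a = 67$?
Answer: $-2689$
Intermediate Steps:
$a = 63$ ($a = -4 + 67 = 63$)
$-106 + a \left(-41\right) = -106 + 63 \left(-41\right) = -106 - 2583 = -2689$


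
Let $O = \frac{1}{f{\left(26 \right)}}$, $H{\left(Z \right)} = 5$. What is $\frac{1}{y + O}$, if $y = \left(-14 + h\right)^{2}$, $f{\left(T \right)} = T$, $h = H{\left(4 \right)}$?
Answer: $\frac{26}{2107} \approx 0.01234$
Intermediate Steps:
$h = 5$
$O = \frac{1}{26} \approx 0.038462$
$y = 81$ ($y = \left(-14 + 5\right)^{2} = \left(-9\right)^{2} = 81$)
$\frac{1}{y + O} = \frac{1}{81 + \frac{1}{26}} = \frac{1}{\frac{2107}{26}} = \frac{26}{2107}$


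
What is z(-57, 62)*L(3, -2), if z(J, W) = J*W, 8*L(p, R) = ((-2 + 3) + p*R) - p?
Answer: 3534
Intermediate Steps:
L(p, R) = 1/8 - p/8 + R*p/8 (L(p, R) = (((-2 + 3) + p*R) - p)/8 = ((1 + R*p) - p)/8 = (1 - p + R*p)/8 = 1/8 - p/8 + R*p/8)
z(-57, 62)*L(3, -2) = (-57*62)*(1/8 - 1/8*3 + (1/8)*(-2)*3) = -3534*(1/8 - 3/8 - 3/4) = -3534*(-1) = 3534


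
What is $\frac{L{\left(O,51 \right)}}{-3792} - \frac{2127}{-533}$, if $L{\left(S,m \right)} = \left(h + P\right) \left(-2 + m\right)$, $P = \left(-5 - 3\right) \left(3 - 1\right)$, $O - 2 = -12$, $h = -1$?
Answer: $\frac{8509573}{2021136} \approx 4.2103$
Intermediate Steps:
$O = -10$ ($O = 2 - 12 = -10$)
$P = -16$ ($P = \left(-5 - 3\right) 2 = \left(-8\right) 2 = -16$)
$L{\left(S,m \right)} = 34 - 17 m$ ($L{\left(S,m \right)} = \left(-1 - 16\right) \left(-2 + m\right) = - 17 \left(-2 + m\right) = 34 - 17 m$)
$\frac{L{\left(O,51 \right)}}{-3792} - \frac{2127}{-533} = \frac{34 - 867}{-3792} - \frac{2127}{-533} = \left(34 - 867\right) \left(- \frac{1}{3792}\right) - - \frac{2127}{533} = \left(-833\right) \left(- \frac{1}{3792}\right) + \frac{2127}{533} = \frac{833}{3792} + \frac{2127}{533} = \frac{8509573}{2021136}$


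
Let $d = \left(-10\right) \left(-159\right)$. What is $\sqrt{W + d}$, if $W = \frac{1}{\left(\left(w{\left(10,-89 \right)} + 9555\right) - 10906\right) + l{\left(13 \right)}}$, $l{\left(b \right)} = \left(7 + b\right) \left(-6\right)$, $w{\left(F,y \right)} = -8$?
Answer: $\frac{\sqrt{3478029711}}{1479} \approx 39.875$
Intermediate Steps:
$l{\left(b \right)} = -42 - 6 b$
$W = - \frac{1}{1479}$ ($W = \frac{1}{\left(\left(-8 + 9555\right) - 10906\right) - 120} = \frac{1}{\left(9547 - 10906\right) - 120} = \frac{1}{-1359 - 120} = \frac{1}{-1479} = - \frac{1}{1479} \approx -0.00067613$)
$d = 1590$
$\sqrt{W + d} = \sqrt{- \frac{1}{1479} + 1590} = \sqrt{\frac{2351609}{1479}} = \frac{\sqrt{3478029711}}{1479}$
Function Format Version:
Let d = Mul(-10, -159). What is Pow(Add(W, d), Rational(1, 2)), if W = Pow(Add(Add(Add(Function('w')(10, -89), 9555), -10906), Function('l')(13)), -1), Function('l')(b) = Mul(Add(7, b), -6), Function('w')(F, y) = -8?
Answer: Mul(Rational(1, 1479), Pow(3478029711, Rational(1, 2))) ≈ 39.875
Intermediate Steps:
Function('l')(b) = Add(-42, Mul(-6, b))
W = Rational(-1, 1479) (W = Pow(Add(Add(Add(-8, 9555), -10906), Add(-42, Mul(-6, 13))), -1) = Pow(Add(Add(9547, -10906), Add(-42, -78)), -1) = Pow(Add(-1359, -120), -1) = Pow(-1479, -1) = Rational(-1, 1479) ≈ -0.00067613)
d = 1590
Pow(Add(W, d), Rational(1, 2)) = Pow(Add(Rational(-1, 1479), 1590), Rational(1, 2)) = Pow(Rational(2351609, 1479), Rational(1, 2)) = Mul(Rational(1, 1479), Pow(3478029711, Rational(1, 2)))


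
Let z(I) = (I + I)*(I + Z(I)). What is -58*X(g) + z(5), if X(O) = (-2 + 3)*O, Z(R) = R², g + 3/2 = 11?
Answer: -251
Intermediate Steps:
g = 19/2 (g = -3/2 + 11 = 19/2 ≈ 9.5000)
z(I) = 2*I*(I + I²) (z(I) = (I + I)*(I + I²) = (2*I)*(I + I²) = 2*I*(I + I²))
X(O) = O (X(O) = 1*O = O)
-58*X(g) + z(5) = -58*19/2 + 2*5²*(1 + 5) = -551 + 2*25*6 = -551 + 300 = -251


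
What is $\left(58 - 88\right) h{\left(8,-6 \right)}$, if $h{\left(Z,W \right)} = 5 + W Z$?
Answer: $1290$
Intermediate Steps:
$\left(58 - 88\right) h{\left(8,-6 \right)} = \left(58 - 88\right) \left(5 - 48\right) = - 30 \left(5 - 48\right) = \left(-30\right) \left(-43\right) = 1290$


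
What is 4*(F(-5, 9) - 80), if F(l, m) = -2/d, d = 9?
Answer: -2888/9 ≈ -320.89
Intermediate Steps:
F(l, m) = -2/9
4*(F(-5, 9) - 80) = 4*(-2/9 - 80) = 4*(-722/9) = -2888/9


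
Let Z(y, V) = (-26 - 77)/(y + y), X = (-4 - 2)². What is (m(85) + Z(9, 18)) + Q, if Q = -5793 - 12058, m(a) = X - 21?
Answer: -321151/18 ≈ -17842.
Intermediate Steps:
X = 36 (X = (-6)² = 36)
m(a) = 15 (m(a) = 36 - 21 = 15)
Z(y, V) = -103/(2*y) (Z(y, V) = -103*1/(2*y) = -103/(2*y))
Q = -17851
(m(85) + Z(9, 18)) + Q = (15 - 103/2/9) - 17851 = (15 - 103/2*⅑) - 17851 = (15 - 103/18) - 17851 = 167/18 - 17851 = -321151/18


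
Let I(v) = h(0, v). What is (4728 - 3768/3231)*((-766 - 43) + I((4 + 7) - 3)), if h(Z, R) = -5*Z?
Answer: -4118457200/1077 ≈ -3.8240e+6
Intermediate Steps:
I(v) = 0 (I(v) = -5*0 = 0)
(4728 - 3768/3231)*((-766 - 43) + I((4 + 7) - 3)) = (4728 - 3768/3231)*((-766 - 43) + 0) = (4728 - 3768*1/3231)*(-809 + 0) = (4728 - 1256/1077)*(-809) = (5090800/1077)*(-809) = -4118457200/1077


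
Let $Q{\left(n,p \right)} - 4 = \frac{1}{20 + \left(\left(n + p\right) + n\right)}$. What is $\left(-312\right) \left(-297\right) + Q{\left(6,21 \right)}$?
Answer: $\frac{4911405}{53} \approx 92668.0$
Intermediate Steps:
$Q{\left(n,p \right)} = 4 + \frac{1}{20 + p + 2 n}$ ($Q{\left(n,p \right)} = 4 + \frac{1}{20 + \left(\left(n + p\right) + n\right)} = 4 + \frac{1}{20 + \left(p + 2 n\right)} = 4 + \frac{1}{20 + p + 2 n}$)
$\left(-312\right) \left(-297\right) + Q{\left(6,21 \right)} = \left(-312\right) \left(-297\right) + \frac{81 + 4 \cdot 21 + 8 \cdot 6}{20 + 21 + 2 \cdot 6} = 92664 + \frac{81 + 84 + 48}{20 + 21 + 12} = 92664 + \frac{1}{53} \cdot 213 = 92664 + \frac{213}{53} = \frac{4911405}{53}$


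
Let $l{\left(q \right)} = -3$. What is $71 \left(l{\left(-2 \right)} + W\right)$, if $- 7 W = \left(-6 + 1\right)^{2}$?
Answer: $- \frac{3266}{7} \approx -466.57$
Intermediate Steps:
$W = - \frac{25}{7}$ ($W = - \frac{\left(-6 + 1\right)^{2}}{7} = - \frac{\left(-5\right)^{2}}{7} = \left(- \frac{1}{7}\right) 25 = - \frac{25}{7} \approx -3.5714$)
$71 \left(l{\left(-2 \right)} + W\right) = 71 \left(-3 - \frac{25}{7}\right) = 71 \left(- \frac{46}{7}\right) = - \frac{3266}{7}$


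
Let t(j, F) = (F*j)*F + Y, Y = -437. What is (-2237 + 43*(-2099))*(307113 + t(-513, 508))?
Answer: 12216621949064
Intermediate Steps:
t(j, F) = -437 + j*F**2 (t(j, F) = (F*j)*F - 437 = j*F**2 - 437 = -437 + j*F**2)
(-2237 + 43*(-2099))*(307113 + t(-513, 508)) = (-2237 + 43*(-2099))*(307113 + (-437 - 513*508**2)) = (-2237 - 90257)*(307113 + (-437 - 513*258064)) = -92494*(307113 + (-437 - 132386832)) = -92494*(307113 - 132387269) = -92494*(-132080156) = 12216621949064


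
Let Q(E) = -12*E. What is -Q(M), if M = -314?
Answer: -3768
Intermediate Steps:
-Q(M) = -(-12)*(-314) = -1*3768 = -3768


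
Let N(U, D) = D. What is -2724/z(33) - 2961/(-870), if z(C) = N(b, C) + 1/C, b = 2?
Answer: -499857/6322 ≈ -79.066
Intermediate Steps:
z(C) = C + 1/C
-2724/z(33) - 2961/(-870) = -2724/(33 + 1/33) - 2961/(-870) = -2724/(33 + 1/33) - 2961*(-1/870) = -2724/1090/33 + 987/290 = -2724*33/1090 + 987/290 = -44946/545 + 987/290 = -499857/6322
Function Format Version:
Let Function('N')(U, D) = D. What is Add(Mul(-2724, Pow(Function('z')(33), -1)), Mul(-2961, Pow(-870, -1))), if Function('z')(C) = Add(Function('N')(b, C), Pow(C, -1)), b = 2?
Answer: Rational(-499857, 6322) ≈ -79.066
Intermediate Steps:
Function('z')(C) = Add(C, Pow(C, -1))
Add(Mul(-2724, Pow(Function('z')(33), -1)), Mul(-2961, Pow(-870, -1))) = Add(Mul(-2724, Pow(Add(33, Pow(33, -1)), -1)), Mul(-2961, Pow(-870, -1))) = Add(Mul(-2724, Pow(Add(33, Rational(1, 33)), -1)), Mul(-2961, Rational(-1, 870))) = Add(Mul(-2724, Pow(Rational(1090, 33), -1)), Rational(987, 290)) = Add(Mul(-2724, Rational(33, 1090)), Rational(987, 290)) = Add(Rational(-44946, 545), Rational(987, 290)) = Rational(-499857, 6322)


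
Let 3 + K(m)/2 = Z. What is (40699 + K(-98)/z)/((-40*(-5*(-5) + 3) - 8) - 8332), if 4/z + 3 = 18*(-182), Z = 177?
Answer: 11117/430 ≈ 25.853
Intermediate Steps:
K(m) = 348 (K(m) = -6 + 2*177 = -6 + 354 = 348)
z = -4/3279 (z = 4/(-3 + 18*(-182)) = 4/(-3 - 3276) = 4/(-3279) = 4*(-1/3279) = -4/3279 ≈ -0.0012199)
(40699 + K(-98)/z)/((-40*(-5*(-5) + 3) - 8) - 8332) = (40699 + 348/(-4/3279))/((-40*(-5*(-5) + 3) - 8) - 8332) = (40699 + 348*(-3279/4))/((-40*(25 + 3) - 8) - 8332) = (40699 - 285273)/((-40*28 - 8) - 8332) = -244574/((-1120 - 8) - 8332) = -244574/(-1128 - 8332) = -244574/(-9460) = -244574*(-1/9460) = 11117/430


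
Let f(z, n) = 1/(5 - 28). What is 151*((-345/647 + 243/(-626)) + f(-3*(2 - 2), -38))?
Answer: -1357250665/9315506 ≈ -145.70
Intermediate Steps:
f(z, n) = -1/23 (f(z, n) = 1/(-23) = -1/23)
151*((-345/647 + 243/(-626)) + f(-3*(2 - 2), -38)) = 151*((-345/647 + 243/(-626)) - 1/23) = 151*((-345*1/647 + 243*(-1/626)) - 1/23) = 151*((-345/647 - 243/626) - 1/23) = 151*(-373191/405022 - 1/23) = 151*(-8988415/9315506) = -1357250665/9315506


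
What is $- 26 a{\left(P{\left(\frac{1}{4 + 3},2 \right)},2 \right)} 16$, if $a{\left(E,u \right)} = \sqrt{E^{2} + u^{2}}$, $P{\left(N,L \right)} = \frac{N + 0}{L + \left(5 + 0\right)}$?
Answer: $- \frac{416 \sqrt{9605}}{49} \approx -832.04$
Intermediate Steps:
$P{\left(N,L \right)} = \frac{N}{5 + L}$ ($P{\left(N,L \right)} = \frac{N}{L + 5} = \frac{N}{5 + L}$)
$- 26 a{\left(P{\left(\frac{1}{4 + 3},2 \right)},2 \right)} 16 = - 26 \sqrt{\left(\frac{1}{\left(4 + 3\right) \left(5 + 2\right)}\right)^{2} + 2^{2}} \cdot 16 = - 26 \sqrt{\left(\frac{1}{7 \cdot 7}\right)^{2} + 4} \cdot 16 = - 26 \sqrt{\left(\frac{1}{7} \cdot \frac{1}{7}\right)^{2} + 4} \cdot 16 = - 26 \sqrt{\left(\frac{1}{49}\right)^{2} + 4} \cdot 16 = - 26 \sqrt{\frac{1}{2401} + 4} \cdot 16 = - 26 \sqrt{\frac{9605}{2401}} \cdot 16 = - 26 \frac{\sqrt{9605}}{49} \cdot 16 = - \frac{26 \sqrt{9605}}{49} \cdot 16 = - \frac{416 \sqrt{9605}}{49}$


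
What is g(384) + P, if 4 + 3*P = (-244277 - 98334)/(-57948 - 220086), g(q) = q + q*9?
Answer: 3202182155/834102 ≈ 3839.1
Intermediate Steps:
g(q) = 10*q (g(q) = q + 9*q = 10*q)
P = -769525/834102 (P = -4/3 + ((-244277 - 98334)/(-57948 - 220086))/3 = -4/3 + (-342611/(-278034))/3 = -4/3 + (-342611*(-1/278034))/3 = -4/3 + (⅓)*(342611/278034) = -4/3 + 342611/834102 = -769525/834102 ≈ -0.92258)
g(384) + P = 10*384 - 769525/834102 = 3840 - 769525/834102 = 3202182155/834102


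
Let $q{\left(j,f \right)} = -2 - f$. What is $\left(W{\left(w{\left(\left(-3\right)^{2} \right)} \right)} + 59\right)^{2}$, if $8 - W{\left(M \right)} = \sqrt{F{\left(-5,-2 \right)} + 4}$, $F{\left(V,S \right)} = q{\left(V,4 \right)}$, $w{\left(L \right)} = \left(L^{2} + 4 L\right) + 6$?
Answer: $\left(67 - i \sqrt{2}\right)^{2} \approx 4487.0 - 189.5 i$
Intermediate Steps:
$w{\left(L \right)} = 6 + L^{2} + 4 L$
$F{\left(V,S \right)} = -6$ ($F{\left(V,S \right)} = -2 - 4 = -6$)
$W{\left(M \right)} = 8 - i \sqrt{2}$ ($W{\left(M \right)} = 8 - \sqrt{-6 + 4} = 8 - \sqrt{-2} = 8 - i \sqrt{2}$)
$\left(W{\left(w{\left(\left(-3\right)^{2} \right)} \right)} + 59\right)^{2} = \left(\left(8 - i \sqrt{2}\right) + 59\right)^{2} = \left(67 - i \sqrt{2}\right)^{2}$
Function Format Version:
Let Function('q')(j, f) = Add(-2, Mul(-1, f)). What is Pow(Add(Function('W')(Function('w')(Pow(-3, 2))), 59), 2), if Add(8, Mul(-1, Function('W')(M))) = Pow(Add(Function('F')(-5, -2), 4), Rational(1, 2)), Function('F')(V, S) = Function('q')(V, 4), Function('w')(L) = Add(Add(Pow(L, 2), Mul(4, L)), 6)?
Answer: Pow(Add(67, Mul(-1, I, Pow(2, Rational(1, 2)))), 2) ≈ Add(4487.0, Mul(-189.50, I))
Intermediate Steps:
Function('w')(L) = Add(6, Pow(L, 2), Mul(4, L))
Function('F')(V, S) = -6 (Function('F')(V, S) = Add(-2, Mul(-1, 4)) = Add(-2, -4) = -6)
Function('W')(M) = Add(8, Mul(-1, I, Pow(2, Rational(1, 2)))) (Function('W')(M) = Add(8, Mul(-1, Pow(Add(-6, 4), Rational(1, 2)))) = Add(8, Mul(-1, Pow(-2, Rational(1, 2)))) = Add(8, Mul(-1, Mul(I, Pow(2, Rational(1, 2))))) = Add(8, Mul(-1, I, Pow(2, Rational(1, 2)))))
Pow(Add(Function('W')(Function('w')(Pow(-3, 2))), 59), 2) = Pow(Add(Add(8, Mul(-1, I, Pow(2, Rational(1, 2)))), 59), 2) = Pow(Add(67, Mul(-1, I, Pow(2, Rational(1, 2)))), 2)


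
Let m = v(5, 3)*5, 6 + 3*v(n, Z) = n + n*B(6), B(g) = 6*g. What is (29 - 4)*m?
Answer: 22375/3 ≈ 7458.3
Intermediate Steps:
v(n, Z) = -2 + 37*n/3 (v(n, Z) = -2 + (n + n*(6*6))/3 = -2 + (n + n*36)/3 = -2 + (n + 36*n)/3 = -2 + (37*n)/3 = -2 + 37*n/3)
m = 895/3 (m = (-2 + (37/3)*5)*5 = (-2 + 185/3)*5 = (179/3)*5 = 895/3 ≈ 298.33)
(29 - 4)*m = (29 - 4)*(895/3) = 25*(895/3) = 22375/3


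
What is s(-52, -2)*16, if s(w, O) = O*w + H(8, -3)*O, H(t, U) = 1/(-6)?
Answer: 5008/3 ≈ 1669.3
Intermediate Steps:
H(t, U) = -⅙
s(w, O) = -O/6 + O*w (s(w, O) = O*w - O/6 = -O/6 + O*w)
s(-52, -2)*16 = -2*(-⅙ - 52)*16 = -2*(-313/6)*16 = (313/3)*16 = 5008/3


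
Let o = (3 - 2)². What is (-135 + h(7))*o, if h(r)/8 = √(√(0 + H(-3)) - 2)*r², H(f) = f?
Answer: -135 + 392*√(-2 + I*√3) ≈ 87.743 + 597.45*I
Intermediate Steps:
o = 1 (o = 1² = 1)
h(r) = 8*r²*√(-2 + I*√3) (h(r) = 8*(√(√(0 - 3) - 2)*r²) = 8*(√(√(-3) - 2)*r²) = 8*(√(I*√3 - 2)*r²) = 8*(√(-2 + I*√3)*r²) = 8*(r²*√(-2 + I*√3)) = 8*r²*√(-2 + I*√3))
(-135 + h(7))*o = (-135 + 8*7²*√(-2 + I*√3))*1 = (-135 + 8*49*√(-2 + I*√3))*1 = (-135 + 392*√(-2 + I*√3))*1 = -135 + 392*√(-2 + I*√3)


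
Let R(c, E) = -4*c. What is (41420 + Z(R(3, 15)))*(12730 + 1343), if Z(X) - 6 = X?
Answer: 582819222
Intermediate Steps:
Z(X) = 6 + X
(41420 + Z(R(3, 15)))*(12730 + 1343) = (41420 + (6 - 4*3))*(12730 + 1343) = (41420 + (6 - 12))*14073 = (41420 - 6)*14073 = 41414*14073 = 582819222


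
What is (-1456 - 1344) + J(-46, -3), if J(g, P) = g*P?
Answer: -2662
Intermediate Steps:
J(g, P) = P*g
(-1456 - 1344) + J(-46, -3) = (-1456 - 1344) - 3*(-46) = -2800 + 138 = -2662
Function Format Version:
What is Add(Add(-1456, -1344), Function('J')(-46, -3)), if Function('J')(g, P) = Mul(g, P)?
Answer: -2662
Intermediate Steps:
Function('J')(g, P) = Mul(P, g)
Add(Add(-1456, -1344), Function('J')(-46, -3)) = Add(Add(-1456, -1344), Mul(-3, -46)) = Add(-2800, 138) = -2662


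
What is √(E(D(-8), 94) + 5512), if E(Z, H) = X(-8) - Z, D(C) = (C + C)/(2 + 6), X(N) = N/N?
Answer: √5515 ≈ 74.263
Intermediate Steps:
X(N) = 1
D(C) = C/4 (D(C) = (2*C)/8 = (2*C)*(⅛) = C/4)
E(Z, H) = 1 - Z
√(E(D(-8), 94) + 5512) = √((1 - (-8)/4) + 5512) = √((1 - 1*(-2)) + 5512) = √((1 + 2) + 5512) = √(3 + 5512) = √5515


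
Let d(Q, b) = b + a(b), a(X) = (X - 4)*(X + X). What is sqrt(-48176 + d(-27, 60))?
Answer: 2*I*sqrt(10349) ≈ 203.46*I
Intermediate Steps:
a(X) = 2*X*(-4 + X) (a(X) = (-4 + X)*(2*X) = 2*X*(-4 + X))
d(Q, b) = b + 2*b*(-4 + b)
sqrt(-48176 + d(-27, 60)) = sqrt(-48176 + 60*(-7 + 2*60)) = sqrt(-48176 + 60*(-7 + 120)) = sqrt(-48176 + 60*113) = sqrt(-48176 + 6780) = sqrt(-41396) = 2*I*sqrt(10349)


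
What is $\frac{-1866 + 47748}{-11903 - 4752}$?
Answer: $- \frac{45882}{16655} \approx -2.7548$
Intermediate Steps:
$\frac{-1866 + 47748}{-11903 - 4752} = \frac{45882}{-16655} = 45882 \left(- \frac{1}{16655}\right) = - \frac{45882}{16655}$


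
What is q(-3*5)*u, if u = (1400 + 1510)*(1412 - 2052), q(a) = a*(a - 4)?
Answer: -530784000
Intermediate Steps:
q(a) = a*(-4 + a)
u = -1862400 (u = 2910*(-640) = -1862400)
q(-3*5)*u = ((-3*5)*(-4 - 3*5))*(-1862400) = -15*(-4 - 15)*(-1862400) = -15*(-19)*(-1862400) = 285*(-1862400) = -530784000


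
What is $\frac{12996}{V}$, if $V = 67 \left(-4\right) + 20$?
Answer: $- \frac{3249}{62} \approx -52.403$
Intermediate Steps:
$V = -248$ ($V = -268 + 20 = -248$)
$\frac{12996}{V} = \frac{12996}{-248} = 12996 \left(- \frac{1}{248}\right) = - \frac{3249}{62}$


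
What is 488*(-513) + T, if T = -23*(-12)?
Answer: -250068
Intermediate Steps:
T = 276
488*(-513) + T = 488*(-513) + 276 = -250344 + 276 = -250068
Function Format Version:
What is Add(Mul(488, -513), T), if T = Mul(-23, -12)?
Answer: -250068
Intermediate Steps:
T = 276
Add(Mul(488, -513), T) = Add(Mul(488, -513), 276) = Add(-250344, 276) = -250068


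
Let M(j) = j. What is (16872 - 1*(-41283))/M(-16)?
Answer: -58155/16 ≈ -3634.7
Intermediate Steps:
(16872 - 1*(-41283))/M(-16) = (16872 - 1*(-41283))/(-16) = (16872 + 41283)*(-1/16) = 58155*(-1/16) = -58155/16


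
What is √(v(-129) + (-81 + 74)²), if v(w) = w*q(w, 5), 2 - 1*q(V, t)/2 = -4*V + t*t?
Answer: 7*√2839 ≈ 372.98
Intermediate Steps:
q(V, t) = 4 - 2*t² + 8*V (q(V, t) = 4 - 2*(-4*V + t*t) = 4 - 2*(-4*V + t²) = 4 - 2*(t² - 4*V) = 4 + (-2*t² + 8*V) = 4 - 2*t² + 8*V)
v(w) = w*(-46 + 8*w) (v(w) = w*(4 - 2*5² + 8*w) = w*(4 - 2*25 + 8*w) = w*(4 - 50 + 8*w) = w*(-46 + 8*w))
√(v(-129) + (-81 + 74)²) = √(2*(-129)*(-23 + 4*(-129)) + (-81 + 74)²) = √(2*(-129)*(-23 - 516) + (-7)²) = √(2*(-129)*(-539) + 49) = √(139062 + 49) = √139111 = 7*√2839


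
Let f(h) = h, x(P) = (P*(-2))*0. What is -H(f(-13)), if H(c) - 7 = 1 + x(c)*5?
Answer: -8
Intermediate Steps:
x(P) = 0 (x(P) = -2*P*0 = 0)
H(c) = 8 (H(c) = 7 + (1 + 0*5) = 7 + (1 + 0) = 7 + 1 = 8)
-H(f(-13)) = -1*8 = -8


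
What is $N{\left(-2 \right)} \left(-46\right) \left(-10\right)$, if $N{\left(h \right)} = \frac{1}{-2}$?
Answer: $-230$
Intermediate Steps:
$N{\left(h \right)} = - \frac{1}{2}$
$N{\left(-2 \right)} \left(-46\right) \left(-10\right) = \left(- \frac{1}{2}\right) \left(-46\right) \left(-10\right) = 23 \left(-10\right) = -230$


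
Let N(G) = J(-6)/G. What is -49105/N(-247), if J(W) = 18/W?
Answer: -12128935/3 ≈ -4.0430e+6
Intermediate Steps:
N(G) = -3/G (N(G) = (18/(-6))/G = (18*(-⅙))/G = -3/G)
-49105/N(-247) = -49105/((-3/(-247))) = -49105/((-3*(-1/247))) = -49105/3/247 = -49105*247/3 = -12128935/3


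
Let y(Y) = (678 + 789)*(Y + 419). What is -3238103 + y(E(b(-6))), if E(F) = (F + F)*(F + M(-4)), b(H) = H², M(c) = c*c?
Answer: 2869018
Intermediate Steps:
M(c) = c²
E(F) = 2*F*(16 + F) (E(F) = (F + F)*(F + (-4)²) = (2*F)*(F + 16) = (2*F)*(16 + F) = 2*F*(16 + F))
y(Y) = 614673 + 1467*Y (y(Y) = 1467*(419 + Y) = 614673 + 1467*Y)
-3238103 + y(E(b(-6))) = -3238103 + (614673 + 1467*(2*(-6)²*(16 + (-6)²))) = -3238103 + (614673 + 1467*(2*36*(16 + 36))) = -3238103 + (614673 + 1467*(2*36*52)) = -3238103 + (614673 + 1467*3744) = -3238103 + (614673 + 5492448) = -3238103 + 6107121 = 2869018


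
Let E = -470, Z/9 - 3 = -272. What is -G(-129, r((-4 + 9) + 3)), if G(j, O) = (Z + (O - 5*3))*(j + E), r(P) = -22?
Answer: -1472342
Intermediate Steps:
Z = -2421 (Z = 27 + 9*(-272) = 27 - 2448 = -2421)
G(j, O) = (-2436 + O)*(-470 + j) (G(j, O) = (-2421 + (O - 5*3))*(j - 470) = (-2421 + (O - 15))*(-470 + j) = (-2421 + (-15 + O))*(-470 + j) = (-2436 + O)*(-470 + j))
-G(-129, r((-4 + 9) + 3)) = -(1144920 - 2436*(-129) - 470*(-22) - 22*(-129)) = -(1144920 + 314244 + 10340 + 2838) = -1*1472342 = -1472342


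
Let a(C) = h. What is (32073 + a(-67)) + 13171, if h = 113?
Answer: 45357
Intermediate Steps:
a(C) = 113
(32073 + a(-67)) + 13171 = (32073 + 113) + 13171 = 32186 + 13171 = 45357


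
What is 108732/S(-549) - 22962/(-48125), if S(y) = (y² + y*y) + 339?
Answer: 7509662/11423125 ≈ 0.65741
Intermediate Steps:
S(y) = 339 + 2*y² (S(y) = (y² + y²) + 339 = 2*y² + 339 = 339 + 2*y²)
108732/S(-549) - 22962/(-48125) = 108732/(339 + 2*(-549)²) - 22962/(-48125) = 108732/(339 + 2*301401) - 22962*(-1/48125) = 108732/(339 + 602802) + 22962/48125 = 108732/603141 + 22962/48125 = 108732*(1/603141) + 22962/48125 = 36244/201047 + 22962/48125 = 7509662/11423125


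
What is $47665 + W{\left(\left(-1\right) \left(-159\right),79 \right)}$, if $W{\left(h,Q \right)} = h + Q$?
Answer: $47903$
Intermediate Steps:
$W{\left(h,Q \right)} = Q + h$
$47665 + W{\left(\left(-1\right) \left(-159\right),79 \right)} = 47665 + \left(79 - -159\right) = 47665 + \left(79 + 159\right) = 47665 + 238 = 47903$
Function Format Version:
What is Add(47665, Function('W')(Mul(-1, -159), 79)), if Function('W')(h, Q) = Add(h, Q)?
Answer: 47903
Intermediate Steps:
Function('W')(h, Q) = Add(Q, h)
Add(47665, Function('W')(Mul(-1, -159), 79)) = Add(47665, Add(79, Mul(-1, -159))) = Add(47665, Add(79, 159)) = Add(47665, 238) = 47903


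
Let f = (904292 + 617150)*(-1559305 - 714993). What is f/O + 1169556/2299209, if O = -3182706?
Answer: 1325959239835667530/1219617713259 ≈ 1.0872e+6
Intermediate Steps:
f = -3460212497716 (f = 1521442*(-2274298) = -3460212497716)
f/O + 1169556/2299209 = -3460212497716/(-3182706) + 1169556/2299209 = -3460212497716*(-1/3182706) + 1169556*(1/2299209) = 1730106248858/1591353 + 389852/766403 = 1325959239835667530/1219617713259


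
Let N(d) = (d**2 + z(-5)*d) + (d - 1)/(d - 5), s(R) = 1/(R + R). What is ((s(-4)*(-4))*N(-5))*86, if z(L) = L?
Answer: 10879/5 ≈ 2175.8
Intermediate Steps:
s(R) = 1/(2*R)
N(d) = d**2 - 5*d + (-1 + d)/(-5 + d) (N(d) = (d**2 - 5*d) + (d - 1)/(d - 5) = (d**2 - 5*d) + (-1 + d)/(-5 + d) = d**2 - 5*d + (-1 + d)/(-5 + d))
((s(-4)*(-4))*N(-5))*86 = ((((1/2)/(-4))*(-4))*((-1 + (-5)**3 - 10*(-5)**2 + 26*(-5))/(-5 - 5)))*86 = ((((1/2)*(-1/4))*(-4))*((-1 - 125 - 10*25 - 130)/(-10)))*86 = ((-1/8*(-4))*(-(-1 - 125 - 250 - 130)/10))*86 = ((-1/10*(-506))/2)*86 = ((1/2)*(253/5))*86 = (253/10)*86 = 10879/5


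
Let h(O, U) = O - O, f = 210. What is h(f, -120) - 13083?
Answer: -13083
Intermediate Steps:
h(O, U) = 0
h(f, -120) - 13083 = 0 - 13083 = -13083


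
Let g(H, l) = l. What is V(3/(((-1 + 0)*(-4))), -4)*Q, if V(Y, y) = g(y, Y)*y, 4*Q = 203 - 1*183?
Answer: -15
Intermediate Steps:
Q = 5 (Q = (203 - 1*183)/4 = (203 - 183)/4 = (¼)*20 = 5)
V(Y, y) = Y*y
V(3/(((-1 + 0)*(-4))), -4)*Q = ((3/(((-1 + 0)*(-4))))*(-4))*5 = ((3/((-1*(-4))))*(-4))*5 = ((3/4)*(-4))*5 = ((3*(¼))*(-4))*5 = ((¾)*(-4))*5 = -3*5 = -15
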